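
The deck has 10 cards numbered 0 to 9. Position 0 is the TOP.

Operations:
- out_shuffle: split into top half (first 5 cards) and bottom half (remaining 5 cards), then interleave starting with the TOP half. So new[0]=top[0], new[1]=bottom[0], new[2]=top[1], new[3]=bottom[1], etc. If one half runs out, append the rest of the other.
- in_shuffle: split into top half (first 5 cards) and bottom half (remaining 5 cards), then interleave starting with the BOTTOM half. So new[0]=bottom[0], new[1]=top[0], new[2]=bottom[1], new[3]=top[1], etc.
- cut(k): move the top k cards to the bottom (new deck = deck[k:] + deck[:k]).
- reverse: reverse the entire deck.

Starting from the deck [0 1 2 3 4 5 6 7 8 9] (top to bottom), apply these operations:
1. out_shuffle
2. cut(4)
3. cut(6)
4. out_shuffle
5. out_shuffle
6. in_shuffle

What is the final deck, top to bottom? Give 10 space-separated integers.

After op 1 (out_shuffle): [0 5 1 6 2 7 3 8 4 9]
After op 2 (cut(4)): [2 7 3 8 4 9 0 5 1 6]
After op 3 (cut(6)): [0 5 1 6 2 7 3 8 4 9]
After op 4 (out_shuffle): [0 7 5 3 1 8 6 4 2 9]
After op 5 (out_shuffle): [0 8 7 6 5 4 3 2 1 9]
After op 6 (in_shuffle): [4 0 3 8 2 7 1 6 9 5]

Answer: 4 0 3 8 2 7 1 6 9 5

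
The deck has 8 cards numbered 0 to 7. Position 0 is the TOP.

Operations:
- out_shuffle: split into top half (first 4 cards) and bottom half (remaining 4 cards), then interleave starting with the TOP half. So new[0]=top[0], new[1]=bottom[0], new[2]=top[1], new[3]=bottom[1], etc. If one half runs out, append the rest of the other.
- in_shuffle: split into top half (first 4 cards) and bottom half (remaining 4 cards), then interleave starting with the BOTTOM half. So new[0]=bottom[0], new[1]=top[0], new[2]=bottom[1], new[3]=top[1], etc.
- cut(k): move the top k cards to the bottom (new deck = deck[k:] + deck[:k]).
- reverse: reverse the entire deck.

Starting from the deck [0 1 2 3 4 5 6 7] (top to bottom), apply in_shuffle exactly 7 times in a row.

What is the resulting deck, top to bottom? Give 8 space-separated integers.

Answer: 4 0 5 1 6 2 7 3

Derivation:
After op 1 (in_shuffle): [4 0 5 1 6 2 7 3]
After op 2 (in_shuffle): [6 4 2 0 7 5 3 1]
After op 3 (in_shuffle): [7 6 5 4 3 2 1 0]
After op 4 (in_shuffle): [3 7 2 6 1 5 0 4]
After op 5 (in_shuffle): [1 3 5 7 0 2 4 6]
After op 6 (in_shuffle): [0 1 2 3 4 5 6 7]
After op 7 (in_shuffle): [4 0 5 1 6 2 7 3]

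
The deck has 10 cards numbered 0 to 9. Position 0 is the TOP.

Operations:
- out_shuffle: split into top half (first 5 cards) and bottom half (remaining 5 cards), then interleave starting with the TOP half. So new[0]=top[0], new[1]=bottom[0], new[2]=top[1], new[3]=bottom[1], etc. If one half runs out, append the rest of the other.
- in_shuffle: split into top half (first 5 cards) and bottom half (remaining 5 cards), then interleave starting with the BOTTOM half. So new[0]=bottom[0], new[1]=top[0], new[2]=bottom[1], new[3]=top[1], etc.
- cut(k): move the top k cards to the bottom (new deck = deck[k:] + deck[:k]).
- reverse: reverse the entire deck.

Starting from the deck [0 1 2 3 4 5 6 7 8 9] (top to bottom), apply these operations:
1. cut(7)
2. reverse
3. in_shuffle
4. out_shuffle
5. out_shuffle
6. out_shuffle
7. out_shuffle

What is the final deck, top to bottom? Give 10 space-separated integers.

After op 1 (cut(7)): [7 8 9 0 1 2 3 4 5 6]
After op 2 (reverse): [6 5 4 3 2 1 0 9 8 7]
After op 3 (in_shuffle): [1 6 0 5 9 4 8 3 7 2]
After op 4 (out_shuffle): [1 4 6 8 0 3 5 7 9 2]
After op 5 (out_shuffle): [1 3 4 5 6 7 8 9 0 2]
After op 6 (out_shuffle): [1 7 3 8 4 9 5 0 6 2]
After op 7 (out_shuffle): [1 9 7 5 3 0 8 6 4 2]

Answer: 1 9 7 5 3 0 8 6 4 2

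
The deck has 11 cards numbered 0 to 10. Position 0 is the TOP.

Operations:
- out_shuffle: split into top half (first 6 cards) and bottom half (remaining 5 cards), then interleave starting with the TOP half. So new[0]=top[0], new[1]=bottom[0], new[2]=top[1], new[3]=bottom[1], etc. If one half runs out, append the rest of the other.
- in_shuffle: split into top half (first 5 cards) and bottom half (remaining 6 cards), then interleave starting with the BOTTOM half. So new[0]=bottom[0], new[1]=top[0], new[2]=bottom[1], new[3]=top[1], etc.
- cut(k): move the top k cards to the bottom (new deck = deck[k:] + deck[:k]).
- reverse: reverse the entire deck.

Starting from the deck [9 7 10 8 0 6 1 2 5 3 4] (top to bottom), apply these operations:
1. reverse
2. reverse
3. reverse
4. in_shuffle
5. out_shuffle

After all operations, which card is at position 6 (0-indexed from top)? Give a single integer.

After op 1 (reverse): [4 3 5 2 1 6 0 8 10 7 9]
After op 2 (reverse): [9 7 10 8 0 6 1 2 5 3 4]
After op 3 (reverse): [4 3 5 2 1 6 0 8 10 7 9]
After op 4 (in_shuffle): [6 4 0 3 8 5 10 2 7 1 9]
After op 5 (out_shuffle): [6 10 4 2 0 7 3 1 8 9 5]
Position 6: card 3.

Answer: 3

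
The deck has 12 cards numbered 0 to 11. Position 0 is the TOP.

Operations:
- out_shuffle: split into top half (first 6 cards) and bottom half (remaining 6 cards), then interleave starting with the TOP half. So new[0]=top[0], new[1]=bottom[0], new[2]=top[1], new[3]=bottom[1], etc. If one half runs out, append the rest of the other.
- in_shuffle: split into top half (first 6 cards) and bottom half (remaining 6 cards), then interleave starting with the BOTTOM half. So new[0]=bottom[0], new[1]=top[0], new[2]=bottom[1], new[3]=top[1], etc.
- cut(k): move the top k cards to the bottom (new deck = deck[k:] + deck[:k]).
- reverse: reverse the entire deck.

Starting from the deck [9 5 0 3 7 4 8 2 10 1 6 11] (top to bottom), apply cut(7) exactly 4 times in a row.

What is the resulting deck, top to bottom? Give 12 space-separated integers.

After op 1 (cut(7)): [2 10 1 6 11 9 5 0 3 7 4 8]
After op 2 (cut(7)): [0 3 7 4 8 2 10 1 6 11 9 5]
After op 3 (cut(7)): [1 6 11 9 5 0 3 7 4 8 2 10]
After op 4 (cut(7)): [7 4 8 2 10 1 6 11 9 5 0 3]

Answer: 7 4 8 2 10 1 6 11 9 5 0 3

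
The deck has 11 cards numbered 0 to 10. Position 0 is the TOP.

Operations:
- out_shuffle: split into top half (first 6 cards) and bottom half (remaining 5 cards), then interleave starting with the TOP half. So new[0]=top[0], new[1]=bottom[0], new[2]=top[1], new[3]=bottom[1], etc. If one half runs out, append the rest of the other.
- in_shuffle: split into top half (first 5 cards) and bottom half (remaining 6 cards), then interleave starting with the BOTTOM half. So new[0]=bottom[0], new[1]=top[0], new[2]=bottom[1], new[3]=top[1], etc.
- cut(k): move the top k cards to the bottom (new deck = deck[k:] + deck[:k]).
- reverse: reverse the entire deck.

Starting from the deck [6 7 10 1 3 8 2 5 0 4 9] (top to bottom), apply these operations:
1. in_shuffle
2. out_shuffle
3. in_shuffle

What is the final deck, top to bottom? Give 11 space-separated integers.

After op 1 (in_shuffle): [8 6 2 7 5 10 0 1 4 3 9]
After op 2 (out_shuffle): [8 0 6 1 2 4 7 3 5 9 10]
After op 3 (in_shuffle): [4 8 7 0 3 6 5 1 9 2 10]

Answer: 4 8 7 0 3 6 5 1 9 2 10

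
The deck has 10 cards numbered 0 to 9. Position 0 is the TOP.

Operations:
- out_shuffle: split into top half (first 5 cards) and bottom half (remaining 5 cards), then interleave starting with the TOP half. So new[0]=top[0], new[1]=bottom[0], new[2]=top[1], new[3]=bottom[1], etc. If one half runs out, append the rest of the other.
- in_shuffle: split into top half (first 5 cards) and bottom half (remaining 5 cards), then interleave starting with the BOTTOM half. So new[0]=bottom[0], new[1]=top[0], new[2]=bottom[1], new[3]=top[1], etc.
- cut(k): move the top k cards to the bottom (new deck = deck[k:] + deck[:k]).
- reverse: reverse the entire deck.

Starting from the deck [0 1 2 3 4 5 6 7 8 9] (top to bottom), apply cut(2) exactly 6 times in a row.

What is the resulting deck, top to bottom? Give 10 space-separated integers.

After op 1 (cut(2)): [2 3 4 5 6 7 8 9 0 1]
After op 2 (cut(2)): [4 5 6 7 8 9 0 1 2 3]
After op 3 (cut(2)): [6 7 8 9 0 1 2 3 4 5]
After op 4 (cut(2)): [8 9 0 1 2 3 4 5 6 7]
After op 5 (cut(2)): [0 1 2 3 4 5 6 7 8 9]
After op 6 (cut(2)): [2 3 4 5 6 7 8 9 0 1]

Answer: 2 3 4 5 6 7 8 9 0 1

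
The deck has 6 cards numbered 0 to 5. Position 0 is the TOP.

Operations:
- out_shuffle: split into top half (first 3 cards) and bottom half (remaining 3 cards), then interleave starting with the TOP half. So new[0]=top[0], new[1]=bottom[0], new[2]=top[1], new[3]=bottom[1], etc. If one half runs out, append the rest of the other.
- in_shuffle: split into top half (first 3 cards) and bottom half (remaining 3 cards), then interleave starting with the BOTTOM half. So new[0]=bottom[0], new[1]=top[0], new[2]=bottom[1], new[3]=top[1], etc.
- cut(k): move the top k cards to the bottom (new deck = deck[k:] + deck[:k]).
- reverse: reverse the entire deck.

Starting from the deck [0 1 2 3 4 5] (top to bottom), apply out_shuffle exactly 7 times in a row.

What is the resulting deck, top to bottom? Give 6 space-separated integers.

Answer: 0 2 4 1 3 5

Derivation:
After op 1 (out_shuffle): [0 3 1 4 2 5]
After op 2 (out_shuffle): [0 4 3 2 1 5]
After op 3 (out_shuffle): [0 2 4 1 3 5]
After op 4 (out_shuffle): [0 1 2 3 4 5]
After op 5 (out_shuffle): [0 3 1 4 2 5]
After op 6 (out_shuffle): [0 4 3 2 1 5]
After op 7 (out_shuffle): [0 2 4 1 3 5]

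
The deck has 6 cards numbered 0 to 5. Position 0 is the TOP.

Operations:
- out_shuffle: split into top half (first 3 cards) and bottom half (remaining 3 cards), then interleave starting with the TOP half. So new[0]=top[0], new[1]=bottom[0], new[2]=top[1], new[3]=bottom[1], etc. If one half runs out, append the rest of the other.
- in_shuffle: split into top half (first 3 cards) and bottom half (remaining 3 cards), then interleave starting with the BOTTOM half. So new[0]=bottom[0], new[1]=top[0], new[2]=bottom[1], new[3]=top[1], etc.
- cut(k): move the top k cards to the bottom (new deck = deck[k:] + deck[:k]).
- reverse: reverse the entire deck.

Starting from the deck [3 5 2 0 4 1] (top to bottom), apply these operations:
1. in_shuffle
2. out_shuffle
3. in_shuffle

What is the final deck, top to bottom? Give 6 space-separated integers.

After op 1 (in_shuffle): [0 3 4 5 1 2]
After op 2 (out_shuffle): [0 5 3 1 4 2]
After op 3 (in_shuffle): [1 0 4 5 2 3]

Answer: 1 0 4 5 2 3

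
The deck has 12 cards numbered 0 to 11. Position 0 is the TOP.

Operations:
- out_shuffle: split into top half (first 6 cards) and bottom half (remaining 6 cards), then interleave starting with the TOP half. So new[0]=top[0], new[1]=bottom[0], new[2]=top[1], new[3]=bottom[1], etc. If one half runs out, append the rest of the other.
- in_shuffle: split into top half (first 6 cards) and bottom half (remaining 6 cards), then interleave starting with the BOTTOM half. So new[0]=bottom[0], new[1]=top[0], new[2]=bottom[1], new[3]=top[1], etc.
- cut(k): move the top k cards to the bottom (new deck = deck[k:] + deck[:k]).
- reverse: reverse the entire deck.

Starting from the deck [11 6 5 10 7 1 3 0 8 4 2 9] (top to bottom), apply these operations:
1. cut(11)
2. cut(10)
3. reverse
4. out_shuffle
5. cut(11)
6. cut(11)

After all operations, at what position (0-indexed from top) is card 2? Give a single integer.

After op 1 (cut(11)): [9 11 6 5 10 7 1 3 0 8 4 2]
After op 2 (cut(10)): [4 2 9 11 6 5 10 7 1 3 0 8]
After op 3 (reverse): [8 0 3 1 7 10 5 6 11 9 2 4]
After op 4 (out_shuffle): [8 5 0 6 3 11 1 9 7 2 10 4]
After op 5 (cut(11)): [4 8 5 0 6 3 11 1 9 7 2 10]
After op 6 (cut(11)): [10 4 8 5 0 6 3 11 1 9 7 2]
Card 2 is at position 11.

Answer: 11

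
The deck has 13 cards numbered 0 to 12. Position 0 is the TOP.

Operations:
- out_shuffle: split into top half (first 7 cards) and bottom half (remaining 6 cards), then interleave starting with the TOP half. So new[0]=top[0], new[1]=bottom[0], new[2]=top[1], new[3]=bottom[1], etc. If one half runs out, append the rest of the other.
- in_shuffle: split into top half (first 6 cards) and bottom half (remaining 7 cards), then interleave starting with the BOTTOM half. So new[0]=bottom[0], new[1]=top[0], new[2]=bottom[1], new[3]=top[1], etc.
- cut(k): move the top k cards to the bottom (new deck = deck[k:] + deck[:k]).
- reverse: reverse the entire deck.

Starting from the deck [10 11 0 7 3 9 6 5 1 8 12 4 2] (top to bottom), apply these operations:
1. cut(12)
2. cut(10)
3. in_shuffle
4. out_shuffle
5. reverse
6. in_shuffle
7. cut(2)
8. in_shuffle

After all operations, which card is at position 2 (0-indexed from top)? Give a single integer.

Answer: 3

Derivation:
After op 1 (cut(12)): [2 10 11 0 7 3 9 6 5 1 8 12 4]
After op 2 (cut(10)): [8 12 4 2 10 11 0 7 3 9 6 5 1]
After op 3 (in_shuffle): [0 8 7 12 3 4 9 2 6 10 5 11 1]
After op 4 (out_shuffle): [0 2 8 6 7 10 12 5 3 11 4 1 9]
After op 5 (reverse): [9 1 4 11 3 5 12 10 7 6 8 2 0]
After op 6 (in_shuffle): [12 9 10 1 7 4 6 11 8 3 2 5 0]
After op 7 (cut(2)): [10 1 7 4 6 11 8 3 2 5 0 12 9]
After op 8 (in_shuffle): [8 10 3 1 2 7 5 4 0 6 12 11 9]
Position 2: card 3.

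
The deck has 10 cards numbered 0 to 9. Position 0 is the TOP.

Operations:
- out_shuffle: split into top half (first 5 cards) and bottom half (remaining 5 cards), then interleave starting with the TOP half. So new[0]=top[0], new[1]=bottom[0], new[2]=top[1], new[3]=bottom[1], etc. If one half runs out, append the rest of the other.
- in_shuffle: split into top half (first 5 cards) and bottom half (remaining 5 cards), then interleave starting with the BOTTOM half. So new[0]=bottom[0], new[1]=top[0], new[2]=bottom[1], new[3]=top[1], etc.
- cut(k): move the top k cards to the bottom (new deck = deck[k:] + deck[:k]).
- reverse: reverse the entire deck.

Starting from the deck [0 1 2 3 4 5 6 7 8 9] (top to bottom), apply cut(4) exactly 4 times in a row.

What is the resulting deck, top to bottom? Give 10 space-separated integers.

After op 1 (cut(4)): [4 5 6 7 8 9 0 1 2 3]
After op 2 (cut(4)): [8 9 0 1 2 3 4 5 6 7]
After op 3 (cut(4)): [2 3 4 5 6 7 8 9 0 1]
After op 4 (cut(4)): [6 7 8 9 0 1 2 3 4 5]

Answer: 6 7 8 9 0 1 2 3 4 5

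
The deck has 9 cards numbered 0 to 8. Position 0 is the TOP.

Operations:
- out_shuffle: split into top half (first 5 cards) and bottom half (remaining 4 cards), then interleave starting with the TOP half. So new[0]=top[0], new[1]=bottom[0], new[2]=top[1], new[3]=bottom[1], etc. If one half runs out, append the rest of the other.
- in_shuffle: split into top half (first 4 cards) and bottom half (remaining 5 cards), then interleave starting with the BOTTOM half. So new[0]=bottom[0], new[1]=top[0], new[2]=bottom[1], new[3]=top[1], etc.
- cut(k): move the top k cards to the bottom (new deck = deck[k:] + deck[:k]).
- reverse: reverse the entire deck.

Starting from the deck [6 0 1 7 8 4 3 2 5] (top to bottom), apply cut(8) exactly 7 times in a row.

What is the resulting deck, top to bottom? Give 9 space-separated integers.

Answer: 1 7 8 4 3 2 5 6 0

Derivation:
After op 1 (cut(8)): [5 6 0 1 7 8 4 3 2]
After op 2 (cut(8)): [2 5 6 0 1 7 8 4 3]
After op 3 (cut(8)): [3 2 5 6 0 1 7 8 4]
After op 4 (cut(8)): [4 3 2 5 6 0 1 7 8]
After op 5 (cut(8)): [8 4 3 2 5 6 0 1 7]
After op 6 (cut(8)): [7 8 4 3 2 5 6 0 1]
After op 7 (cut(8)): [1 7 8 4 3 2 5 6 0]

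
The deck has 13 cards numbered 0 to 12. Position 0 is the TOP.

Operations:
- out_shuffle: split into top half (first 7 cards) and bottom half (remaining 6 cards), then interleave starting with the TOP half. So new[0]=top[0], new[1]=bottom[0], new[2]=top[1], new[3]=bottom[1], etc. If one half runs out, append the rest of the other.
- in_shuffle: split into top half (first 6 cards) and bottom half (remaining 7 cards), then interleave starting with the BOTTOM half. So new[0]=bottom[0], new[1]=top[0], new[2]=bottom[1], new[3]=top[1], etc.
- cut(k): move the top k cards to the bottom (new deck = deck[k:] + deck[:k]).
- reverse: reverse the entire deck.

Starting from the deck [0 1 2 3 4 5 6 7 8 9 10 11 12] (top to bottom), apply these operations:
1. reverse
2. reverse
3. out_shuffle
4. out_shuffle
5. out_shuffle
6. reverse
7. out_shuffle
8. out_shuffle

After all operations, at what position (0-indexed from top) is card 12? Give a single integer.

Answer: 2

Derivation:
After op 1 (reverse): [12 11 10 9 8 7 6 5 4 3 2 1 0]
After op 2 (reverse): [0 1 2 3 4 5 6 7 8 9 10 11 12]
After op 3 (out_shuffle): [0 7 1 8 2 9 3 10 4 11 5 12 6]
After op 4 (out_shuffle): [0 10 7 4 1 11 8 5 2 12 9 6 3]
After op 5 (out_shuffle): [0 5 10 2 7 12 4 9 1 6 11 3 8]
After op 6 (reverse): [8 3 11 6 1 9 4 12 7 2 10 5 0]
After op 7 (out_shuffle): [8 12 3 7 11 2 6 10 1 5 9 0 4]
After op 8 (out_shuffle): [8 10 12 1 3 5 7 9 11 0 2 4 6]
Card 12 is at position 2.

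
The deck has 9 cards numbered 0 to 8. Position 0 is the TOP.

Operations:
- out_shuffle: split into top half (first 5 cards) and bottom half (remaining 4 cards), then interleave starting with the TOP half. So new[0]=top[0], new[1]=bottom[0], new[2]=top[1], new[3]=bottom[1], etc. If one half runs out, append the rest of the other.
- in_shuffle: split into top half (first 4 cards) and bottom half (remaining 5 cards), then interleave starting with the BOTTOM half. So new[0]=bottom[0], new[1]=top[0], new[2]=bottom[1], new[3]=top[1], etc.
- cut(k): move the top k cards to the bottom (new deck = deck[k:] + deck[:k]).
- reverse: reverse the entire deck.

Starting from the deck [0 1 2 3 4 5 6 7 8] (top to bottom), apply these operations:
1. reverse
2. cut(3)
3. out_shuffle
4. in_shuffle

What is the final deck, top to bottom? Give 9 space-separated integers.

After op 1 (reverse): [8 7 6 5 4 3 2 1 0]
After op 2 (cut(3)): [5 4 3 2 1 0 8 7 6]
After op 3 (out_shuffle): [5 0 4 8 3 7 2 6 1]
After op 4 (in_shuffle): [3 5 7 0 2 4 6 8 1]

Answer: 3 5 7 0 2 4 6 8 1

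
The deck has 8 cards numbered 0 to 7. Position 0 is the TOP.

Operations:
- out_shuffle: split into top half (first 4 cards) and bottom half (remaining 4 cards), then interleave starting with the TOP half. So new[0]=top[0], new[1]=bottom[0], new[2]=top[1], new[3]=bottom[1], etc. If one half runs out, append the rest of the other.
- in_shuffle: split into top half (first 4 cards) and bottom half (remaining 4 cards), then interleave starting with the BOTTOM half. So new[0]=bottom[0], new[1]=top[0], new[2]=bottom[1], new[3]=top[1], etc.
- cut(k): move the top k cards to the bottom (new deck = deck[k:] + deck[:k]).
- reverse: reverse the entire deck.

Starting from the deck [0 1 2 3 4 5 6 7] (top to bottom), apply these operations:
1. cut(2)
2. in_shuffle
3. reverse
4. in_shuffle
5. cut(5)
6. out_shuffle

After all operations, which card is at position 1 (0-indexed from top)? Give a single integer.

After op 1 (cut(2)): [2 3 4 5 6 7 0 1]
After op 2 (in_shuffle): [6 2 7 3 0 4 1 5]
After op 3 (reverse): [5 1 4 0 3 7 2 6]
After op 4 (in_shuffle): [3 5 7 1 2 4 6 0]
After op 5 (cut(5)): [4 6 0 3 5 7 1 2]
After op 6 (out_shuffle): [4 5 6 7 0 1 3 2]
Position 1: card 5.

Answer: 5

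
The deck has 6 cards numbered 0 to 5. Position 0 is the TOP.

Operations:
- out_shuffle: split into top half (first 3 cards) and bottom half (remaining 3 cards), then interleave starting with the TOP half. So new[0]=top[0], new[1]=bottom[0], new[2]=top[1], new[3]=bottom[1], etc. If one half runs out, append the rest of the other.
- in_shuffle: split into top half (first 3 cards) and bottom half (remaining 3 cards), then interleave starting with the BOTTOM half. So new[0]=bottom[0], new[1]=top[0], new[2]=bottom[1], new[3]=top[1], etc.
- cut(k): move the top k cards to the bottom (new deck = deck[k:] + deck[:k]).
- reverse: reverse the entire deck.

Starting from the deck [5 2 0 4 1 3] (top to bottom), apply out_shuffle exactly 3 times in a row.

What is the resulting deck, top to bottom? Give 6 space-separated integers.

Answer: 5 0 1 2 4 3

Derivation:
After op 1 (out_shuffle): [5 4 2 1 0 3]
After op 2 (out_shuffle): [5 1 4 0 2 3]
After op 3 (out_shuffle): [5 0 1 2 4 3]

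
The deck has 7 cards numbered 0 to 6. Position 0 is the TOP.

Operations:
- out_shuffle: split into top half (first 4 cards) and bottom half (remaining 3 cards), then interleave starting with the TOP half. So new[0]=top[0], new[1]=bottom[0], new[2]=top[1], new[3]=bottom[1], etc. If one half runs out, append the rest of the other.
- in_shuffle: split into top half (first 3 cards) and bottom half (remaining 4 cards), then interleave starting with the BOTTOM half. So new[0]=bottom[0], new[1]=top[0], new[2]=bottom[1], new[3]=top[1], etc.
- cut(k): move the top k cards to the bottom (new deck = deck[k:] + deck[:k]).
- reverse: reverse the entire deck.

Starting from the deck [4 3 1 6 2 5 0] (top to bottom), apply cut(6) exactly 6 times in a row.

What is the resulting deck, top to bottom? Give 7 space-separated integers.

Answer: 3 1 6 2 5 0 4

Derivation:
After op 1 (cut(6)): [0 4 3 1 6 2 5]
After op 2 (cut(6)): [5 0 4 3 1 6 2]
After op 3 (cut(6)): [2 5 0 4 3 1 6]
After op 4 (cut(6)): [6 2 5 0 4 3 1]
After op 5 (cut(6)): [1 6 2 5 0 4 3]
After op 6 (cut(6)): [3 1 6 2 5 0 4]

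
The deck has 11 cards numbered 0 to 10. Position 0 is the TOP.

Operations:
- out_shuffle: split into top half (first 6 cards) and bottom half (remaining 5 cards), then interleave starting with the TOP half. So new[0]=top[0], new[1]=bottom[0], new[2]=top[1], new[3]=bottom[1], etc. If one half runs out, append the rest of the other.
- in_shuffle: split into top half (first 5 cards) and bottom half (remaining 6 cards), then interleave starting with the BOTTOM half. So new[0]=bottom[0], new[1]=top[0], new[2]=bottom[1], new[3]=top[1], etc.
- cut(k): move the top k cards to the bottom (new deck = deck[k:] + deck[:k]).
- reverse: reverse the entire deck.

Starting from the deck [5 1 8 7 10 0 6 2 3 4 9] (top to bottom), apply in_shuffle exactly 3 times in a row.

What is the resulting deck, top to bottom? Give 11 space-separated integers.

After op 1 (in_shuffle): [0 5 6 1 2 8 3 7 4 10 9]
After op 2 (in_shuffle): [8 0 3 5 7 6 4 1 10 2 9]
After op 3 (in_shuffle): [6 8 4 0 1 3 10 5 2 7 9]

Answer: 6 8 4 0 1 3 10 5 2 7 9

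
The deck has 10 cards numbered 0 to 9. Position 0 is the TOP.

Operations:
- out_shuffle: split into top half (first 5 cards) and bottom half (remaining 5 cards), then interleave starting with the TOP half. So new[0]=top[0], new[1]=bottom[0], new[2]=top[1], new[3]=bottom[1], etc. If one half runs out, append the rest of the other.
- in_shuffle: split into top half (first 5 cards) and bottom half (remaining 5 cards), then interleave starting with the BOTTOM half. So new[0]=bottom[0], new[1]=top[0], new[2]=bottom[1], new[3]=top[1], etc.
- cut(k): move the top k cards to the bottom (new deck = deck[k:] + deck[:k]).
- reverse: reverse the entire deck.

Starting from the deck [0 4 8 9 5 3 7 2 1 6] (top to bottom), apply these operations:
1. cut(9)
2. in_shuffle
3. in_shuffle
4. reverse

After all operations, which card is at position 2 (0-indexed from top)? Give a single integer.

Answer: 0

Derivation:
After op 1 (cut(9)): [6 0 4 8 9 5 3 7 2 1]
After op 2 (in_shuffle): [5 6 3 0 7 4 2 8 1 9]
After op 3 (in_shuffle): [4 5 2 6 8 3 1 0 9 7]
After op 4 (reverse): [7 9 0 1 3 8 6 2 5 4]
Position 2: card 0.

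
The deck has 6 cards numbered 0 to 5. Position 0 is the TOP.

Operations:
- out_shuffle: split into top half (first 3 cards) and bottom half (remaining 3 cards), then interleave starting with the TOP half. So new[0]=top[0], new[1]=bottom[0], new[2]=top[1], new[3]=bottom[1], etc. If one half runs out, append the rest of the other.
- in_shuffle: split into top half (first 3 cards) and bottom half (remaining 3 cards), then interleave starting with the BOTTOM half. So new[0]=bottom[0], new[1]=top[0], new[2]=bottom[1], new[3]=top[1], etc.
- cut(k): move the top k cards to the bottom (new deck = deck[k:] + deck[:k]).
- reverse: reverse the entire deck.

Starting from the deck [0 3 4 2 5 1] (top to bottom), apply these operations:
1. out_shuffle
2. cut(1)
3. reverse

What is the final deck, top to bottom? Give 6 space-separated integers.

Answer: 0 1 4 5 3 2

Derivation:
After op 1 (out_shuffle): [0 2 3 5 4 1]
After op 2 (cut(1)): [2 3 5 4 1 0]
After op 3 (reverse): [0 1 4 5 3 2]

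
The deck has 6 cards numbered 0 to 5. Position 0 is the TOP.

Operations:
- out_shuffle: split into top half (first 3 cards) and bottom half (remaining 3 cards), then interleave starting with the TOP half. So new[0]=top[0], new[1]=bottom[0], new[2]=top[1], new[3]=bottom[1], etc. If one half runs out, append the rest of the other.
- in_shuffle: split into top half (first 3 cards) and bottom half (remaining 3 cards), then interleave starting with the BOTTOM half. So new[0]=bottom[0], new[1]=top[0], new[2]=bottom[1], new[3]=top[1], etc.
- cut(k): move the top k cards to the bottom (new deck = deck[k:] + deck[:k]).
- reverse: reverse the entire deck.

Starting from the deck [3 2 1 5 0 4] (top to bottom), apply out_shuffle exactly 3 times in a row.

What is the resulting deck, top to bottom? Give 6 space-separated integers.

After op 1 (out_shuffle): [3 5 2 0 1 4]
After op 2 (out_shuffle): [3 0 5 1 2 4]
After op 3 (out_shuffle): [3 1 0 2 5 4]

Answer: 3 1 0 2 5 4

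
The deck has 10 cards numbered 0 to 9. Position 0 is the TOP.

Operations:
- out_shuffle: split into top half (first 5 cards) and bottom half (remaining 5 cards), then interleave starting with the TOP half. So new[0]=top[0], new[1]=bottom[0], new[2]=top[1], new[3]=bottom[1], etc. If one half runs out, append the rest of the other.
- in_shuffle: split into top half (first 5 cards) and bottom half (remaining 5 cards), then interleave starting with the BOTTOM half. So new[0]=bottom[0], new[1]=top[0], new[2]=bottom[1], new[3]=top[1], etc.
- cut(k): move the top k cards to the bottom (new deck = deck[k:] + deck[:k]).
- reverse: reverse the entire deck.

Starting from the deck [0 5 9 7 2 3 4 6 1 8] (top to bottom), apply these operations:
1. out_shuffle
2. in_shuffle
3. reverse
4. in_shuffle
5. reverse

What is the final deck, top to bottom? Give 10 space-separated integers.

Answer: 5 6 2 0 4 7 8 3 9 1

Derivation:
After op 1 (out_shuffle): [0 3 5 4 9 6 7 1 2 8]
After op 2 (in_shuffle): [6 0 7 3 1 5 2 4 8 9]
After op 3 (reverse): [9 8 4 2 5 1 3 7 0 6]
After op 4 (in_shuffle): [1 9 3 8 7 4 0 2 6 5]
After op 5 (reverse): [5 6 2 0 4 7 8 3 9 1]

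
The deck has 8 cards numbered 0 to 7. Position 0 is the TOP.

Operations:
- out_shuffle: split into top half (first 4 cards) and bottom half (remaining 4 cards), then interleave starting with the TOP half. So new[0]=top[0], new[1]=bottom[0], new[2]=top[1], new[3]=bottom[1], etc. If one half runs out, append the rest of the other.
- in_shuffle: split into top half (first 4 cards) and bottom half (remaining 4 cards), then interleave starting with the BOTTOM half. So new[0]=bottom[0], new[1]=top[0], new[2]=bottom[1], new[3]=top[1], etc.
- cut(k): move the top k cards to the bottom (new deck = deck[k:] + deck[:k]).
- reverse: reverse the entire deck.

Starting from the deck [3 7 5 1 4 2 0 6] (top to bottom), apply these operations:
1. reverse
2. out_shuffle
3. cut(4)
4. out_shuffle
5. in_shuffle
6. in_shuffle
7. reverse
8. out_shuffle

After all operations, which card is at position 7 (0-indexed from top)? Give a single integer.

After op 1 (reverse): [6 0 2 4 1 5 7 3]
After op 2 (out_shuffle): [6 1 0 5 2 7 4 3]
After op 3 (cut(4)): [2 7 4 3 6 1 0 5]
After op 4 (out_shuffle): [2 6 7 1 4 0 3 5]
After op 5 (in_shuffle): [4 2 0 6 3 7 5 1]
After op 6 (in_shuffle): [3 4 7 2 5 0 1 6]
After op 7 (reverse): [6 1 0 5 2 7 4 3]
After op 8 (out_shuffle): [6 2 1 7 0 4 5 3]
Position 7: card 3.

Answer: 3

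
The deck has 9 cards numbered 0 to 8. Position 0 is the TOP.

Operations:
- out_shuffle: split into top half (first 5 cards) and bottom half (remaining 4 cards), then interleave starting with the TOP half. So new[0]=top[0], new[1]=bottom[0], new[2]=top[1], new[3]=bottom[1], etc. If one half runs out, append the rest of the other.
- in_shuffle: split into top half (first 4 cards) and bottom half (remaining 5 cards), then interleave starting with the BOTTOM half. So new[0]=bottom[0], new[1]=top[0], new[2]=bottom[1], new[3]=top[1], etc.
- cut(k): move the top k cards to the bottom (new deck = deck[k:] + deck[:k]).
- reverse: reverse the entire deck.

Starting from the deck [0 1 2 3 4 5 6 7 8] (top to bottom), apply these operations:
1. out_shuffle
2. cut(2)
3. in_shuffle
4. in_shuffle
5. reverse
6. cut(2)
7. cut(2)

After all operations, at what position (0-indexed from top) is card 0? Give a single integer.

After op 1 (out_shuffle): [0 5 1 6 2 7 3 8 4]
After op 2 (cut(2)): [1 6 2 7 3 8 4 0 5]
After op 3 (in_shuffle): [3 1 8 6 4 2 0 7 5]
After op 4 (in_shuffle): [4 3 2 1 0 8 7 6 5]
After op 5 (reverse): [5 6 7 8 0 1 2 3 4]
After op 6 (cut(2)): [7 8 0 1 2 3 4 5 6]
After op 7 (cut(2)): [0 1 2 3 4 5 6 7 8]
Card 0 is at position 0.

Answer: 0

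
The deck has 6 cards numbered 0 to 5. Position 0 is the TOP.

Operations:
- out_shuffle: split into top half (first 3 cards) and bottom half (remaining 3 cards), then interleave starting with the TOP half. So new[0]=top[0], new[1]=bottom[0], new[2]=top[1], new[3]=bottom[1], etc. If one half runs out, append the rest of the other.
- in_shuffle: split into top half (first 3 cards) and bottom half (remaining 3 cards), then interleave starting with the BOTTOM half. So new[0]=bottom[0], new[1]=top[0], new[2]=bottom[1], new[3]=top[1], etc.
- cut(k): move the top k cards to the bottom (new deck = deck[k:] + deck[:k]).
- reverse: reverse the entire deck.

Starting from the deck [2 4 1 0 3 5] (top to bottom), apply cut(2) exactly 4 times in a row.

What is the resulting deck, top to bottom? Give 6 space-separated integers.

After op 1 (cut(2)): [1 0 3 5 2 4]
After op 2 (cut(2)): [3 5 2 4 1 0]
After op 3 (cut(2)): [2 4 1 0 3 5]
After op 4 (cut(2)): [1 0 3 5 2 4]

Answer: 1 0 3 5 2 4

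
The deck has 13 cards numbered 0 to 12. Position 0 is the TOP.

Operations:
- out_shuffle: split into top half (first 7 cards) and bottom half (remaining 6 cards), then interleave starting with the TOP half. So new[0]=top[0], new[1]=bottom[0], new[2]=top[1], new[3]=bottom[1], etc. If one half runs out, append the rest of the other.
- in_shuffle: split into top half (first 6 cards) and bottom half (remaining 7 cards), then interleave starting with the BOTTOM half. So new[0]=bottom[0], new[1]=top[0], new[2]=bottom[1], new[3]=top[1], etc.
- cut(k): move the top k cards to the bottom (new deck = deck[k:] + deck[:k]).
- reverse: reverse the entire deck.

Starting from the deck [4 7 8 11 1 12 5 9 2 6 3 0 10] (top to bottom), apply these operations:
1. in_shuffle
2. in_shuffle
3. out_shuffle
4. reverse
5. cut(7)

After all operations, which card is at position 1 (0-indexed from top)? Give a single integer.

Answer: 11

Derivation:
After op 1 (in_shuffle): [5 4 9 7 2 8 6 11 3 1 0 12 10]
After op 2 (in_shuffle): [6 5 11 4 3 9 1 7 0 2 12 8 10]
After op 3 (out_shuffle): [6 7 5 0 11 2 4 12 3 8 9 10 1]
After op 4 (reverse): [1 10 9 8 3 12 4 2 11 0 5 7 6]
After op 5 (cut(7)): [2 11 0 5 7 6 1 10 9 8 3 12 4]
Position 1: card 11.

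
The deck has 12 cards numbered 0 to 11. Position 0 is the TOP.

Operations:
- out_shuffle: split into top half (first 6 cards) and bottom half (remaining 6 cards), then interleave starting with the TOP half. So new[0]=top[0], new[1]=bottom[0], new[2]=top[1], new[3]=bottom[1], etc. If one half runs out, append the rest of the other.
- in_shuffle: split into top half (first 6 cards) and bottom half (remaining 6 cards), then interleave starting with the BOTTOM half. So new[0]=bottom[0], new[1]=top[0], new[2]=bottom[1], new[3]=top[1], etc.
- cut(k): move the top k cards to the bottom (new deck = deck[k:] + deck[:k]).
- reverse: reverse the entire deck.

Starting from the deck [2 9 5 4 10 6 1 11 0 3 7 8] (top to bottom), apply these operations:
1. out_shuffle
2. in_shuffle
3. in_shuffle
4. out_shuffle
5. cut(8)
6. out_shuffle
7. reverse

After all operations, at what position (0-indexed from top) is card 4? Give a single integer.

Answer: 10

Derivation:
After op 1 (out_shuffle): [2 1 9 11 5 0 4 3 10 7 6 8]
After op 2 (in_shuffle): [4 2 3 1 10 9 7 11 6 5 8 0]
After op 3 (in_shuffle): [7 4 11 2 6 3 5 1 8 10 0 9]
After op 4 (out_shuffle): [7 5 4 1 11 8 2 10 6 0 3 9]
After op 5 (cut(8)): [6 0 3 9 7 5 4 1 11 8 2 10]
After op 6 (out_shuffle): [6 4 0 1 3 11 9 8 7 2 5 10]
After op 7 (reverse): [10 5 2 7 8 9 11 3 1 0 4 6]
Card 4 is at position 10.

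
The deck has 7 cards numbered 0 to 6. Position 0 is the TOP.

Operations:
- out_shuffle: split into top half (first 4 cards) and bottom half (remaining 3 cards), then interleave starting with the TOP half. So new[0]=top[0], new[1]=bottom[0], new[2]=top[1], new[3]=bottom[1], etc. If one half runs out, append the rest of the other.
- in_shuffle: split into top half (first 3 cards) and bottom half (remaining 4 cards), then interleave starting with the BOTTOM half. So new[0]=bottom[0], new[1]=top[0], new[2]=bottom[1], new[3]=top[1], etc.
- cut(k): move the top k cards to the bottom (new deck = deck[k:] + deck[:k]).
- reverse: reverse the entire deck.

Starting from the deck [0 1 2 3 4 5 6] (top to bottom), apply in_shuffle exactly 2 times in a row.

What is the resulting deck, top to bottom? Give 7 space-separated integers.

Answer: 1 3 5 0 2 4 6

Derivation:
After op 1 (in_shuffle): [3 0 4 1 5 2 6]
After op 2 (in_shuffle): [1 3 5 0 2 4 6]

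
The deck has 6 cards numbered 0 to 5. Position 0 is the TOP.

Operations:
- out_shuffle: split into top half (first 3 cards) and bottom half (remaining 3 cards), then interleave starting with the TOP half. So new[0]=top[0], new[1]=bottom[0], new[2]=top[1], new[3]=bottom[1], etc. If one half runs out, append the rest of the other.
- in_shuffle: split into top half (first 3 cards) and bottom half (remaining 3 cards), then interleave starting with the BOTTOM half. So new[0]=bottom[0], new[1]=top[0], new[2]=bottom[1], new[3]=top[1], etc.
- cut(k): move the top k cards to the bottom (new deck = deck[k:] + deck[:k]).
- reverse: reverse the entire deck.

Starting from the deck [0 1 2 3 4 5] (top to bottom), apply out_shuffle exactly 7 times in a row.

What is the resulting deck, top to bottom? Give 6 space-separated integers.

After op 1 (out_shuffle): [0 3 1 4 2 5]
After op 2 (out_shuffle): [0 4 3 2 1 5]
After op 3 (out_shuffle): [0 2 4 1 3 5]
After op 4 (out_shuffle): [0 1 2 3 4 5]
After op 5 (out_shuffle): [0 3 1 4 2 5]
After op 6 (out_shuffle): [0 4 3 2 1 5]
After op 7 (out_shuffle): [0 2 4 1 3 5]

Answer: 0 2 4 1 3 5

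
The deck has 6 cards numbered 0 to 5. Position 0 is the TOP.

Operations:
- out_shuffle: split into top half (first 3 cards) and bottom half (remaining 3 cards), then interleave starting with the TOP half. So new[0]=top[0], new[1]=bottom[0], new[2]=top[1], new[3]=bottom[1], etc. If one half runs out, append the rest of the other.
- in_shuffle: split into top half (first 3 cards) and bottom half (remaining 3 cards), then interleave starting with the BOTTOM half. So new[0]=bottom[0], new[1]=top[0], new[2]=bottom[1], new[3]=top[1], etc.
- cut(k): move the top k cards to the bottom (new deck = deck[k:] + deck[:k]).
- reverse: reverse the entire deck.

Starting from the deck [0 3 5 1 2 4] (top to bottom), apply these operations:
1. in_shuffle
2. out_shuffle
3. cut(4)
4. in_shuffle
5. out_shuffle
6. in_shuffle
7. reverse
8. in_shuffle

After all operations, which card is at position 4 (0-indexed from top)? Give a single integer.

Answer: 4

Derivation:
After op 1 (in_shuffle): [1 0 2 3 4 5]
After op 2 (out_shuffle): [1 3 0 4 2 5]
After op 3 (cut(4)): [2 5 1 3 0 4]
After op 4 (in_shuffle): [3 2 0 5 4 1]
After op 5 (out_shuffle): [3 5 2 4 0 1]
After op 6 (in_shuffle): [4 3 0 5 1 2]
After op 7 (reverse): [2 1 5 0 3 4]
After op 8 (in_shuffle): [0 2 3 1 4 5]
Position 4: card 4.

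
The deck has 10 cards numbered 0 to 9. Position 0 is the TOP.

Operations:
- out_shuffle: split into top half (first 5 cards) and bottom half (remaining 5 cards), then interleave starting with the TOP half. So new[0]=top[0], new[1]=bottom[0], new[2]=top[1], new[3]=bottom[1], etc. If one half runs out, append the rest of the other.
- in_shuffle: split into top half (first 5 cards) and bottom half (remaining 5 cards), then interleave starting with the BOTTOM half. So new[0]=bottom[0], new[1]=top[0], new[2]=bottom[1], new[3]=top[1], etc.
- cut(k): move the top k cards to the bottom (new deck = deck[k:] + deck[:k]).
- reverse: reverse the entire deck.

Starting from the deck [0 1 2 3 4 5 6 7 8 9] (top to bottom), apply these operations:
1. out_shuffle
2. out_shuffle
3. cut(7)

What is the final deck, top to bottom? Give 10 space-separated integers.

After op 1 (out_shuffle): [0 5 1 6 2 7 3 8 4 9]
After op 2 (out_shuffle): [0 7 5 3 1 8 6 4 2 9]
After op 3 (cut(7)): [4 2 9 0 7 5 3 1 8 6]

Answer: 4 2 9 0 7 5 3 1 8 6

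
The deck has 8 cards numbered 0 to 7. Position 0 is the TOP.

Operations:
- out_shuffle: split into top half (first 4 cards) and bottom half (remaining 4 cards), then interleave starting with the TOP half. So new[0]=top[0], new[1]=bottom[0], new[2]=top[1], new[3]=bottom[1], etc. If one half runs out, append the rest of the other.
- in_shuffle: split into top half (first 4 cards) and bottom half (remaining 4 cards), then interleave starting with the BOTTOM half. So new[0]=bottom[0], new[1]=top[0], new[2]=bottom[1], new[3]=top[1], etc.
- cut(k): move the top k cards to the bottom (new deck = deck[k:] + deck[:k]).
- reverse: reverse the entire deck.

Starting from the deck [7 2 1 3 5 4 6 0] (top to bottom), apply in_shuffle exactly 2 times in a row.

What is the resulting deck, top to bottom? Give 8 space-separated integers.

After op 1 (in_shuffle): [5 7 4 2 6 1 0 3]
After op 2 (in_shuffle): [6 5 1 7 0 4 3 2]

Answer: 6 5 1 7 0 4 3 2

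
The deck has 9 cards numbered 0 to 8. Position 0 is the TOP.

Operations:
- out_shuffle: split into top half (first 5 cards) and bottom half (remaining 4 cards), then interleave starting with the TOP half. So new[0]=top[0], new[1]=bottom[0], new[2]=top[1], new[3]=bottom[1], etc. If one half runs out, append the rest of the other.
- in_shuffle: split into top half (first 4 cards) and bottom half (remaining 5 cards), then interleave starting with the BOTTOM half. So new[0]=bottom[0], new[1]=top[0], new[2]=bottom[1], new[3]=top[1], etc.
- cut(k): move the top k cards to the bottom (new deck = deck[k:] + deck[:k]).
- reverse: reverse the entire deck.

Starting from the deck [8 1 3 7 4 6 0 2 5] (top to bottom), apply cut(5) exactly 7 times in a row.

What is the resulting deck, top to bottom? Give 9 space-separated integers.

After op 1 (cut(5)): [6 0 2 5 8 1 3 7 4]
After op 2 (cut(5)): [1 3 7 4 6 0 2 5 8]
After op 3 (cut(5)): [0 2 5 8 1 3 7 4 6]
After op 4 (cut(5)): [3 7 4 6 0 2 5 8 1]
After op 5 (cut(5)): [2 5 8 1 3 7 4 6 0]
After op 6 (cut(5)): [7 4 6 0 2 5 8 1 3]
After op 7 (cut(5)): [5 8 1 3 7 4 6 0 2]

Answer: 5 8 1 3 7 4 6 0 2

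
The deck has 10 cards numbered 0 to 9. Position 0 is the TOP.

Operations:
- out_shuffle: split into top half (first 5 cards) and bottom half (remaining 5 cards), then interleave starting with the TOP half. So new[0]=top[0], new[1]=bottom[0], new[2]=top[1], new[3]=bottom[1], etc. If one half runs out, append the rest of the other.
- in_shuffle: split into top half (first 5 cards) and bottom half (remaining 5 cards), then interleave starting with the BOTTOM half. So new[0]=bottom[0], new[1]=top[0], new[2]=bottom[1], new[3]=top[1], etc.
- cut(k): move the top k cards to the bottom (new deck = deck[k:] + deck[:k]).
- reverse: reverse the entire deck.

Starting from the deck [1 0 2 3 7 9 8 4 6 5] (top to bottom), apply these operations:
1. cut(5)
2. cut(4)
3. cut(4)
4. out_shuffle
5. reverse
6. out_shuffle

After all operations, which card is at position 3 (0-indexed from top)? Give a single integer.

Answer: 5

Derivation:
After op 1 (cut(5)): [9 8 4 6 5 1 0 2 3 7]
After op 2 (cut(4)): [5 1 0 2 3 7 9 8 4 6]
After op 3 (cut(4)): [3 7 9 8 4 6 5 1 0 2]
After op 4 (out_shuffle): [3 6 7 5 9 1 8 0 4 2]
After op 5 (reverse): [2 4 0 8 1 9 5 7 6 3]
After op 6 (out_shuffle): [2 9 4 5 0 7 8 6 1 3]
Position 3: card 5.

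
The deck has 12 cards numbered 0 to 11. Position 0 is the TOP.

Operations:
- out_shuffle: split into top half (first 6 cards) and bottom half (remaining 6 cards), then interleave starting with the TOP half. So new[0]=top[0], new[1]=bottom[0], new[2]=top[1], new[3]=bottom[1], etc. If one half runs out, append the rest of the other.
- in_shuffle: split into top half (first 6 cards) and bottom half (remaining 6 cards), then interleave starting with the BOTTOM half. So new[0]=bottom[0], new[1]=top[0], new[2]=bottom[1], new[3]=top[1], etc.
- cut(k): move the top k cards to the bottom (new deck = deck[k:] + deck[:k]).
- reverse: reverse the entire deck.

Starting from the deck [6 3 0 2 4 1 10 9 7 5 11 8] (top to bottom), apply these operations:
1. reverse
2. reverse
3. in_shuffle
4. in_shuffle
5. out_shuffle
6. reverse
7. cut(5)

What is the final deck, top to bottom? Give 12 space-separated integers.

After op 1 (reverse): [8 11 5 7 9 10 1 4 2 0 3 6]
After op 2 (reverse): [6 3 0 2 4 1 10 9 7 5 11 8]
After op 3 (in_shuffle): [10 6 9 3 7 0 5 2 11 4 8 1]
After op 4 (in_shuffle): [5 10 2 6 11 9 4 3 8 7 1 0]
After op 5 (out_shuffle): [5 4 10 3 2 8 6 7 11 1 9 0]
After op 6 (reverse): [0 9 1 11 7 6 8 2 3 10 4 5]
After op 7 (cut(5)): [6 8 2 3 10 4 5 0 9 1 11 7]

Answer: 6 8 2 3 10 4 5 0 9 1 11 7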